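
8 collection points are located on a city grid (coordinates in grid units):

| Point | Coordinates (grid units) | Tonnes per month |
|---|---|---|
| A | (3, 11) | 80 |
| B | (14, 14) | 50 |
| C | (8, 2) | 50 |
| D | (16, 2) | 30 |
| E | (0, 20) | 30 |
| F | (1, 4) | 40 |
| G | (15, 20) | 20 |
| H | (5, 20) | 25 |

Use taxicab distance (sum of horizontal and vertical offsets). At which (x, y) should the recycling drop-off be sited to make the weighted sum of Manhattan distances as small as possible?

(5, 11)

Manhattan distance separates: Σwᵢ(|x−xᵢ|+|y−yᵢ|) = Σwᵢ|x−xᵢ| + Σwᵢ|y−yᵢ|, so x and y are optimised independently as 1-D weighted medians.
Total weight W = 325; half = 162.5.
x-coordinate, sorted with cumulative weight:
  x=0 (E, w=30) cum 30
  x=1 (F, w=40) cum 70
  x=3 (A, w=80) cum 150
  x=5 (H, w=25) cum 175  ← median
  x=8 (C, w=50) cum 225
  x=14 (B, w=50) cum 275
  x=15 (G, w=20) cum 295
  x=16 (D, w=30) cum 325
⇒ x* = 5
y-coordinate, sorted with cumulative weight:
  y=2 (C, w=50) cum 50
  y=2 (D, w=30) cum 80
  y=4 (F, w=40) cum 120
  y=11 (A, w=80) cum 200  ← median
  y=14 (B, w=50) cum 250
  y=20 (E, w=30) cum 280
  y=20 (G, w=20) cum 300
  y=20 (H, w=25) cum 325
⇒ y* = 11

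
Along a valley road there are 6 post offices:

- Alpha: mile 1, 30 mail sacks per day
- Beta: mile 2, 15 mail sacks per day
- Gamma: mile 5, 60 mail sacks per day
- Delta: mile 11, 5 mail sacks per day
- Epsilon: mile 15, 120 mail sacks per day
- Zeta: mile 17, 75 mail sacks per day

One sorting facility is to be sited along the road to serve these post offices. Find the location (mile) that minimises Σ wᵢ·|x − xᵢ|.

For a sum of weighted absolute distances on a line, the optimum is the weighted median (not the mean). Total weight W = 305; half-weight = 152.5.
Sort by position and accumulate weight:
  mile 1 (Alpha, w=30) → cum 30
  mile 2 (Beta, w=15) → cum 45
  mile 5 (Gamma, w=60) → cum 105
  mile 11 (Delta, w=5) → cum 110
  mile 15 (Epsilon, w=120) → cum 230  ≥ 152.5 → median here
  mile 17 (Zeta, w=75) → cum 305
Optimal location: mile 15.

x = 15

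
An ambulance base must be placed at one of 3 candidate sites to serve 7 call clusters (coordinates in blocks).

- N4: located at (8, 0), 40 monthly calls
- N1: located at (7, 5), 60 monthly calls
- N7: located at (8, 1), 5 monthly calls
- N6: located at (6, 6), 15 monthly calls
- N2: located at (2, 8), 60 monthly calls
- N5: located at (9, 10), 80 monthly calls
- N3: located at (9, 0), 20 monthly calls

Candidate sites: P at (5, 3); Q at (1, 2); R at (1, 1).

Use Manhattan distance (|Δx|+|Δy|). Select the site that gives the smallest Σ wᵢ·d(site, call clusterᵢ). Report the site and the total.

Total weighted distance at each candidate:
  P (5, 3): total = 2065
  Q (1, 2): total = 2975
  R (1, 1): total = 3125
Minimum is at P with total 2065 blocks.

P, total 2065 blocks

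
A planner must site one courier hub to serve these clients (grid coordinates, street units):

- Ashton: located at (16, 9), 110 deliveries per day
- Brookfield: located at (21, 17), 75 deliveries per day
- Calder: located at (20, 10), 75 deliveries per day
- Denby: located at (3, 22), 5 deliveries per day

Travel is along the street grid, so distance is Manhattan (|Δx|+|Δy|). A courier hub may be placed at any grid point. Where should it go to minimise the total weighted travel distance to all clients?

Manhattan distance separates: Σwᵢ(|x−xᵢ|+|y−yᵢ|) = Σwᵢ|x−xᵢ| + Σwᵢ|y−yᵢ|, so x and y are optimised independently as 1-D weighted medians.
Total weight W = 265; half = 132.5.
x-coordinate, sorted with cumulative weight:
  x=3 (Denby, w=5) cum 5
  x=16 (Ashton, w=110) cum 115
  x=20 (Calder, w=75) cum 190  ← median
  x=21 (Brookfield, w=75) cum 265
⇒ x* = 20
y-coordinate, sorted with cumulative weight:
  y=9 (Ashton, w=110) cum 110
  y=10 (Calder, w=75) cum 185  ← median
  y=17 (Brookfield, w=75) cum 260
  y=22 (Denby, w=5) cum 265
⇒ y* = 10

(20, 10)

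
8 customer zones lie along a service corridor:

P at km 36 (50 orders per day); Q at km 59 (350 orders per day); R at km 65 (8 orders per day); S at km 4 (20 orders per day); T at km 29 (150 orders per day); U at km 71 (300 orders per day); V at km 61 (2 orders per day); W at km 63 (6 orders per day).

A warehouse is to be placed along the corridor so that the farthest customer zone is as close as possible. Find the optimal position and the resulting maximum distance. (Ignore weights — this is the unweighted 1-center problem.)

The 1-center on a line is the midpoint of the two extreme points: leftmost at 4, rightmost at 71.
Optimal location = (4 + 71)/2 = 37.5; maximum distance = (71 − 4)/2 = 33.5.

location 37.5, max distance 33.5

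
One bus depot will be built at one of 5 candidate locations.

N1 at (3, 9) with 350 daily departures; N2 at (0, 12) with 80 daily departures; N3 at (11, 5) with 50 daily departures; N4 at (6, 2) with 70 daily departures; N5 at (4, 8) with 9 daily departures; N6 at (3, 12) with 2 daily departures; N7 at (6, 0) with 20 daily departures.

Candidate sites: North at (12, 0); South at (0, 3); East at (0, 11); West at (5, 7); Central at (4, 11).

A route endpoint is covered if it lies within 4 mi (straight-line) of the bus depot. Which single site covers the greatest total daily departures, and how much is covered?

Coverage radius r = 4 mi; a point is covered iff (Δx)²+(Δy)² ≤ 4² = 16.
  North (12, 0): covers {none} → 0
  South (0, 3): covers {none} → 0
  East (0, 11): covers {N1, N2, N6} → 432
  West (5, 7): covers {N1, N5} → 359
  Central (4, 11): covers {N1, N5, N6} → 361
Maximum coverage at East: 432 daily departures.

East, covering 432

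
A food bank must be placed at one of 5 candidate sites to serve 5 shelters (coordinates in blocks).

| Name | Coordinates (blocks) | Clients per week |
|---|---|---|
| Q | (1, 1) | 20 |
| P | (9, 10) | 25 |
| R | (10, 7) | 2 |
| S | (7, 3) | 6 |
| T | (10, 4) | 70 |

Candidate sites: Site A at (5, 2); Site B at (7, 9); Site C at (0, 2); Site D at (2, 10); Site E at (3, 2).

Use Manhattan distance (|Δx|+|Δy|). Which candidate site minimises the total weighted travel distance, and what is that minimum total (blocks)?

Site A, total 928 blocks

Total weighted distance at each candidate:
  Site A (5, 2): total = 928
  Site B (7, 9): total = 961
  Site C (0, 2): total = 1383
  Site D (2, 10): total = 1449
  Site E (3, 2): total = 1094
Minimum is at Site A with total 928 blocks.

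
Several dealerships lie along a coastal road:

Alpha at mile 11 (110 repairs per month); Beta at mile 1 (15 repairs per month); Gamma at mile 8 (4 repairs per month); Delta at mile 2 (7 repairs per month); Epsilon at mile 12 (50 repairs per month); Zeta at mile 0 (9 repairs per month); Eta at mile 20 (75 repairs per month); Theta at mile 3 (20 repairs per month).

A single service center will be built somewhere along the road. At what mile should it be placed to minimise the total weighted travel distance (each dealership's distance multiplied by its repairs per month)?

For a sum of weighted absolute distances on a line, the optimum is the weighted median (not the mean). Total weight W = 290; half-weight = 145.
Sort by position and accumulate weight:
  mile 0 (Zeta, w=9) → cum 9
  mile 1 (Beta, w=15) → cum 24
  mile 2 (Delta, w=7) → cum 31
  mile 3 (Theta, w=20) → cum 51
  mile 8 (Gamma, w=4) → cum 55
  mile 11 (Alpha, w=110) → cum 165  ≥ 145 → median here
  mile 12 (Epsilon, w=50) → cum 215
  mile 20 (Eta, w=75) → cum 290
Optimal location: mile 11.

x = 11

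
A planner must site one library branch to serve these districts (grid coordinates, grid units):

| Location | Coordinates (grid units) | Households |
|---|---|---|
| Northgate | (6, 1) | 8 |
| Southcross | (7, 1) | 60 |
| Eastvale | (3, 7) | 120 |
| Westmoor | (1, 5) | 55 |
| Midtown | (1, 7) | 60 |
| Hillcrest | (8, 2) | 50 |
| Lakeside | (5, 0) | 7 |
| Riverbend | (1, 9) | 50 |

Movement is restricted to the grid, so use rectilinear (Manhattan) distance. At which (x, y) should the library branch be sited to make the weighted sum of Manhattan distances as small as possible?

Manhattan distance separates: Σwᵢ(|x−xᵢ|+|y−yᵢ|) = Σwᵢ|x−xᵢ| + Σwᵢ|y−yᵢ|, so x and y are optimised independently as 1-D weighted medians.
Total weight W = 410; half = 205.
x-coordinate, sorted with cumulative weight:
  x=1 (Westmoor, w=55) cum 55
  x=1 (Midtown, w=60) cum 115
  x=1 (Riverbend, w=50) cum 165
  x=3 (Eastvale, w=120) cum 285  ← median
  x=5 (Lakeside, w=7) cum 292
  x=6 (Northgate, w=8) cum 300
  x=7 (Southcross, w=60) cum 360
  x=8 (Hillcrest, w=50) cum 410
⇒ x* = 3
y-coordinate, sorted with cumulative weight:
  y=0 (Lakeside, w=7) cum 7
  y=1 (Northgate, w=8) cum 15
  y=1 (Southcross, w=60) cum 75
  y=2 (Hillcrest, w=50) cum 125
  y=5 (Westmoor, w=55) cum 180
  y=7 (Eastvale, w=120) cum 300  ← median
  y=7 (Midtown, w=60) cum 360
  y=9 (Riverbend, w=50) cum 410
⇒ y* = 7

(3, 7)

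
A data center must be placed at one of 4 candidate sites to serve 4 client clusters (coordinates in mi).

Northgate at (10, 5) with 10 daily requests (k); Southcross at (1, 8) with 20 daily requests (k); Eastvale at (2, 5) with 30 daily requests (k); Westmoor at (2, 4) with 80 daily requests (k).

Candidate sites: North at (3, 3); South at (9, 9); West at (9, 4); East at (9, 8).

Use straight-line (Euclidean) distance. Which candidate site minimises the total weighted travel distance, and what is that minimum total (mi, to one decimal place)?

Total weighted distance at each candidate:
  North (3, 3): total = 360.7
  South (9, 9): total = 1132.5
  West (9, 4): total = 965.2
  East (9, 8): total = 1065.1
Minimum is at North with total 360.7 mi.

North, total 360.7 mi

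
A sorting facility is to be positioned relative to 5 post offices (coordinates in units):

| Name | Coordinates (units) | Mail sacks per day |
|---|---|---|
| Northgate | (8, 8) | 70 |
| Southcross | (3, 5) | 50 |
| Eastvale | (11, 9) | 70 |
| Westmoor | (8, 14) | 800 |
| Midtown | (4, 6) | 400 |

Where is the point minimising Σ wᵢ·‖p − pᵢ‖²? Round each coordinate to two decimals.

(6.82, 10.82)

The minimiser of Σwᵢ‖p−pᵢ‖² is the weighted centroid p* = (Σwᵢpᵢ)/(Σwᵢ).
Σwᵢ = 1390.
Σwᵢxᵢ = 70·8 + 50·3 + 70·11 + 800·8 + 400·4 = 9480.
Σwᵢyᵢ = 70·8 + 50·5 + 70·9 + 800·14 + 400·6 = 15040.
x* = 9480/1390 = 6.82, y* = 15040/1390 = 10.82.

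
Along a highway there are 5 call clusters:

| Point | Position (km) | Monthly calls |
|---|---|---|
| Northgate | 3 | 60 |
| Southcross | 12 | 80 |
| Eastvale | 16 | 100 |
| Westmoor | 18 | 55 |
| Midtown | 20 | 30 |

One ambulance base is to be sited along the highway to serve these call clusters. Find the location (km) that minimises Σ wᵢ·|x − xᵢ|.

x = 16

For a sum of weighted absolute distances on a line, the optimum is the weighted median (not the mean). Total weight W = 325; half-weight = 162.5.
Sort by position and accumulate weight:
  km 3 (Northgate, w=60) → cum 60
  km 12 (Southcross, w=80) → cum 140
  km 16 (Eastvale, w=100) → cum 240  ≥ 162.5 → median here
  km 18 (Westmoor, w=55) → cum 295
  km 20 (Midtown, w=30) → cum 325
Optimal location: km 16.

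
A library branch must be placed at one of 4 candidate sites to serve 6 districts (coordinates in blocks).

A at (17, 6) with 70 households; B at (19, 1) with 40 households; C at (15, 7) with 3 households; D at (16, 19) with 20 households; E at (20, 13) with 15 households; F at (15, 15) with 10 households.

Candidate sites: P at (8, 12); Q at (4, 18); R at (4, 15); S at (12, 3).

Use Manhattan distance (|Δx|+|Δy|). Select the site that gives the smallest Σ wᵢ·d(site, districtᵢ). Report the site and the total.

S, total 1761 blocks

Total weighted distance at each candidate:
  P (8, 12): total = 2561
  Q (4, 18): total = 3811
  R (4, 15): total = 3457
  S (12, 3): total = 1761
Minimum is at S with total 1761 blocks.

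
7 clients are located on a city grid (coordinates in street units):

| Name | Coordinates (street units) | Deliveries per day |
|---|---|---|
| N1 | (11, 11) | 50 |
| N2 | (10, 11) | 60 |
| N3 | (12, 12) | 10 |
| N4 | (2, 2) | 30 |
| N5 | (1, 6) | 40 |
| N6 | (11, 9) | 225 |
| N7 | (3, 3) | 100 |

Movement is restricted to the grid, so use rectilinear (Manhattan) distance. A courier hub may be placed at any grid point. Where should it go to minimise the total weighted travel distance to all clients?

(11, 9)

Manhattan distance separates: Σwᵢ(|x−xᵢ|+|y−yᵢ|) = Σwᵢ|x−xᵢ| + Σwᵢ|y−yᵢ|, so x and y are optimised independently as 1-D weighted medians.
Total weight W = 515; half = 257.5.
x-coordinate, sorted with cumulative weight:
  x=1 (N5, w=40) cum 40
  x=2 (N4, w=30) cum 70
  x=3 (N7, w=100) cum 170
  x=10 (N2, w=60) cum 230
  x=11 (N1, w=50) cum 280  ← median
  x=11 (N6, w=225) cum 505
  x=12 (N3, w=10) cum 515
⇒ x* = 11
y-coordinate, sorted with cumulative weight:
  y=2 (N4, w=30) cum 30
  y=3 (N7, w=100) cum 130
  y=6 (N5, w=40) cum 170
  y=9 (N6, w=225) cum 395  ← median
  y=11 (N1, w=50) cum 445
  y=11 (N2, w=60) cum 505
  y=12 (N3, w=10) cum 515
⇒ y* = 9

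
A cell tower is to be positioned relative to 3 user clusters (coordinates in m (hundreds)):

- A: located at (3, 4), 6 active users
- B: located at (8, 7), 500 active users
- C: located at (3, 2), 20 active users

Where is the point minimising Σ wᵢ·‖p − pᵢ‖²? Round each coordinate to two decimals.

The minimiser of Σwᵢ‖p−pᵢ‖² is the weighted centroid p* = (Σwᵢpᵢ)/(Σwᵢ).
Σwᵢ = 526.
Σwᵢxᵢ = 6·3 + 500·8 + 20·3 = 4078.
Σwᵢyᵢ = 6·4 + 500·7 + 20·2 = 3564.
x* = 4078/526 = 7.75, y* = 3564/526 = 6.78.

(7.75, 6.78)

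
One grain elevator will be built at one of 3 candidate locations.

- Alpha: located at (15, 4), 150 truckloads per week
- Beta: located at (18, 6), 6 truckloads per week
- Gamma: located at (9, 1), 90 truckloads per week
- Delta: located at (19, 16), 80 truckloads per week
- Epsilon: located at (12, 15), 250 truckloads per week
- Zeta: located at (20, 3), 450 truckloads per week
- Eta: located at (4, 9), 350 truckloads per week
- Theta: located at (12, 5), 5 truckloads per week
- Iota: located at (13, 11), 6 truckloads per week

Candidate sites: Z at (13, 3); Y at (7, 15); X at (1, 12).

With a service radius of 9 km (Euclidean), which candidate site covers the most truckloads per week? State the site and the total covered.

Z, covering 707

Coverage radius r = 9 km; a point is covered iff (Δx)²+(Δy)² ≤ 9² = 81.
  Z (13, 3): covers {Alpha, Beta, Gamma, Zeta, Theta, Iota} → 707
  Y (7, 15): covers {Epsilon, Eta, Iota} → 606
  X (1, 12): covers {Eta} → 350
Maximum coverage at Z: 707 truckloads per week.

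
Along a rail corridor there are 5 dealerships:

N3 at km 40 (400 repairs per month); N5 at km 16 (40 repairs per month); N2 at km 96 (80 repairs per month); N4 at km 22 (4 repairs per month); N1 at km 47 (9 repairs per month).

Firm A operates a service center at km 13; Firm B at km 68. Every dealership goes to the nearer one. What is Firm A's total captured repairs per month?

The indifferent point is the midpoint (13+68)/2 = 40.5; dealerships left of it (closer to Firm A at 13) go to Firm A, those right go to Firm B.
  N5 at 16 (w=40) → Firm A
  N4 at 22 (w=4) → Firm A
  N3 at 40 (w=400) → Firm A
  N1 at 47 (w=9) → Firm B
  N2 at 96 (w=80) → Firm B
Firm A captures 444; Firm B captures 89.

444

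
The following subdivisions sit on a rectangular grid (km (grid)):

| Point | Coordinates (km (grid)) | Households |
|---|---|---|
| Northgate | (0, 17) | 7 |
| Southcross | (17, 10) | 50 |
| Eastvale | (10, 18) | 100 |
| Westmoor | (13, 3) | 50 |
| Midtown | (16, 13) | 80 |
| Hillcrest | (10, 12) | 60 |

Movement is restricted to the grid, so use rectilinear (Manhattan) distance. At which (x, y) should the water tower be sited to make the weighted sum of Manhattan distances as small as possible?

Manhattan distance separates: Σwᵢ(|x−xᵢ|+|y−yᵢ|) = Σwᵢ|x−xᵢ| + Σwᵢ|y−yᵢ|, so x and y are optimised independently as 1-D weighted medians.
Total weight W = 347; half = 173.5.
x-coordinate, sorted with cumulative weight:
  x=0 (Northgate, w=7) cum 7
  x=10 (Eastvale, w=100) cum 107
  x=10 (Hillcrest, w=60) cum 167
  x=13 (Westmoor, w=50) cum 217  ← median
  x=16 (Midtown, w=80) cum 297
  x=17 (Southcross, w=50) cum 347
⇒ x* = 13
y-coordinate, sorted with cumulative weight:
  y=3 (Westmoor, w=50) cum 50
  y=10 (Southcross, w=50) cum 100
  y=12 (Hillcrest, w=60) cum 160
  y=13 (Midtown, w=80) cum 240  ← median
  y=17 (Northgate, w=7) cum 247
  y=18 (Eastvale, w=100) cum 347
⇒ y* = 13

(13, 13)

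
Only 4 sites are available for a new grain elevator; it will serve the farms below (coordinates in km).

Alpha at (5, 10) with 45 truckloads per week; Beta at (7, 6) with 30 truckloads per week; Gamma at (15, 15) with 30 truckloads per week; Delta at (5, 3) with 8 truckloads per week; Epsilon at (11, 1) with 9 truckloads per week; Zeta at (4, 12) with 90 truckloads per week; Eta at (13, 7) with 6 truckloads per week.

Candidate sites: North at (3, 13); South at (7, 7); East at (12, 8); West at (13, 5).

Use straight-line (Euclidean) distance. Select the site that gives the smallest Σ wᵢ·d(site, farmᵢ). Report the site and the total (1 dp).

North, total 1177.7 km

Total weighted distance at each candidate:
  North (3, 13): total = 1177.7
  South (7, 7): total = 1193.1
  East (12, 8): total = 1663.6
  West (13, 5): total = 2057.3
Minimum is at North with total 1177.7 km.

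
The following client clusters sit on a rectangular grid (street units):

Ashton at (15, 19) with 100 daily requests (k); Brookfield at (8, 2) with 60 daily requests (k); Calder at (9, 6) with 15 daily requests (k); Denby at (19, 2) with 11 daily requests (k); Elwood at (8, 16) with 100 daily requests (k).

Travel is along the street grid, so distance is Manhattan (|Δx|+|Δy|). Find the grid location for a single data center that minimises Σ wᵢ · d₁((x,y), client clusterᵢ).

Manhattan distance separates: Σwᵢ(|x−xᵢ|+|y−yᵢ|) = Σwᵢ|x−xᵢ| + Σwᵢ|y−yᵢ|, so x and y are optimised independently as 1-D weighted medians.
Total weight W = 286; half = 143.
x-coordinate, sorted with cumulative weight:
  x=8 (Brookfield, w=60) cum 60
  x=8 (Elwood, w=100) cum 160  ← median
  x=9 (Calder, w=15) cum 175
  x=15 (Ashton, w=100) cum 275
  x=19 (Denby, w=11) cum 286
⇒ x* = 8
y-coordinate, sorted with cumulative weight:
  y=2 (Brookfield, w=60) cum 60
  y=2 (Denby, w=11) cum 71
  y=6 (Calder, w=15) cum 86
  y=16 (Elwood, w=100) cum 186  ← median
  y=19 (Ashton, w=100) cum 286
⇒ y* = 16

(8, 16)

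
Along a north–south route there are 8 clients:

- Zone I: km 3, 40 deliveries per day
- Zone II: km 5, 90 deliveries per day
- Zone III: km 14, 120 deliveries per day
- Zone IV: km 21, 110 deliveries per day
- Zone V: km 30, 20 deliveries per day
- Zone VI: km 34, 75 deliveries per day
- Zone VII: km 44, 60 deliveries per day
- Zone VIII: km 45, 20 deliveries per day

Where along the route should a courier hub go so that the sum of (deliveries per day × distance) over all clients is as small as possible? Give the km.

x = 21

For a sum of weighted absolute distances on a line, the optimum is the weighted median (not the mean). Total weight W = 535; half-weight = 267.5.
Sort by position and accumulate weight:
  km 3 (Zone I, w=40) → cum 40
  km 5 (Zone II, w=90) → cum 130
  km 14 (Zone III, w=120) → cum 250
  km 21 (Zone IV, w=110) → cum 360  ≥ 267.5 → median here
  km 30 (Zone V, w=20) → cum 380
  km 34 (Zone VI, w=75) → cum 455
  km 44 (Zone VII, w=60) → cum 515
  km 45 (Zone VIII, w=20) → cum 535
Optimal location: km 21.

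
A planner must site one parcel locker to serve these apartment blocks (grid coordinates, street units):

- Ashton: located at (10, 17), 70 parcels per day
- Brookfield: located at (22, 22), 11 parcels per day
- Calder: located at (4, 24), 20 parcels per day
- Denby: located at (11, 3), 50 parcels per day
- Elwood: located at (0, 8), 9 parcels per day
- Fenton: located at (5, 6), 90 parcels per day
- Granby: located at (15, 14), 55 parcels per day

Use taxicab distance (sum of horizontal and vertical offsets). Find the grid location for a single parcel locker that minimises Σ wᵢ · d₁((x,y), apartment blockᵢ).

(10, 14)

Manhattan distance separates: Σwᵢ(|x−xᵢ|+|y−yᵢ|) = Σwᵢ|x−xᵢ| + Σwᵢ|y−yᵢ|, so x and y are optimised independently as 1-D weighted medians.
Total weight W = 305; half = 152.5.
x-coordinate, sorted with cumulative weight:
  x=0 (Elwood, w=9) cum 9
  x=4 (Calder, w=20) cum 29
  x=5 (Fenton, w=90) cum 119
  x=10 (Ashton, w=70) cum 189  ← median
  x=11 (Denby, w=50) cum 239
  x=15 (Granby, w=55) cum 294
  x=22 (Brookfield, w=11) cum 305
⇒ x* = 10
y-coordinate, sorted with cumulative weight:
  y=3 (Denby, w=50) cum 50
  y=6 (Fenton, w=90) cum 140
  y=8 (Elwood, w=9) cum 149
  y=14 (Granby, w=55) cum 204  ← median
  y=17 (Ashton, w=70) cum 274
  y=22 (Brookfield, w=11) cum 285
  y=24 (Calder, w=20) cum 305
⇒ y* = 14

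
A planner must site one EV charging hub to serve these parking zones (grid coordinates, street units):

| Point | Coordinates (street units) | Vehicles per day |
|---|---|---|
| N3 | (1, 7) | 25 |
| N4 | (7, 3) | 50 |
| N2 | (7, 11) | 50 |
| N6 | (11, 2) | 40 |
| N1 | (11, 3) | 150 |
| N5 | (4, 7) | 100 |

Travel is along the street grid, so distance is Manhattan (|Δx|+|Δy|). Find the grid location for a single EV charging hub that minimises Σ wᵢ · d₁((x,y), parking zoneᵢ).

(7, 3)

Manhattan distance separates: Σwᵢ(|x−xᵢ|+|y−yᵢ|) = Σwᵢ|x−xᵢ| + Σwᵢ|y−yᵢ|, so x and y are optimised independently as 1-D weighted medians.
Total weight W = 415; half = 207.5.
x-coordinate, sorted with cumulative weight:
  x=1 (N3, w=25) cum 25
  x=4 (N5, w=100) cum 125
  x=7 (N4, w=50) cum 175
  x=7 (N2, w=50) cum 225  ← median
  x=11 (N6, w=40) cum 265
  x=11 (N1, w=150) cum 415
⇒ x* = 7
y-coordinate, sorted with cumulative weight:
  y=2 (N6, w=40) cum 40
  y=3 (N4, w=50) cum 90
  y=3 (N1, w=150) cum 240  ← median
  y=7 (N3, w=25) cum 265
  y=7 (N5, w=100) cum 365
  y=11 (N2, w=50) cum 415
⇒ y* = 3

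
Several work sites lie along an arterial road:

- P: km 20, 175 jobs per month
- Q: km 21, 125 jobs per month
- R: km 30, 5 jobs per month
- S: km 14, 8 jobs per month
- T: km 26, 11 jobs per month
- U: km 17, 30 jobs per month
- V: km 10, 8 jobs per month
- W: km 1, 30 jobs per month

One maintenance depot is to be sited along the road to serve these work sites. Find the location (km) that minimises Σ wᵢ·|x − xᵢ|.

x = 20

For a sum of weighted absolute distances on a line, the optimum is the weighted median (not the mean). Total weight W = 392; half-weight = 196.
Sort by position and accumulate weight:
  km 1 (W, w=30) → cum 30
  km 10 (V, w=8) → cum 38
  km 14 (S, w=8) → cum 46
  km 17 (U, w=30) → cum 76
  km 20 (P, w=175) → cum 251  ≥ 196 → median here
  km 21 (Q, w=125) → cum 376
  km 26 (T, w=11) → cum 387
  km 30 (R, w=5) → cum 392
Optimal location: km 20.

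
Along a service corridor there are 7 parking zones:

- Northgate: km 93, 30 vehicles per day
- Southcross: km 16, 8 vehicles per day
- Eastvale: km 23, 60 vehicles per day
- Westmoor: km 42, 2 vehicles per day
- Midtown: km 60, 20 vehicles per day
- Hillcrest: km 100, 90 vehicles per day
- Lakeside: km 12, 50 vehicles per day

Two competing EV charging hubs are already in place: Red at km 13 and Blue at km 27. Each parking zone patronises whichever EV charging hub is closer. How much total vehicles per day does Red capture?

58

The indifferent point is the midpoint (13+27)/2 = 20; parking zones left of it (closer to Red at 13) go to Red, those right go to Blue.
  Lakeside at 12 (w=50) → Red
  Southcross at 16 (w=8) → Red
  Eastvale at 23 (w=60) → Blue
  Westmoor at 42 (w=2) → Blue
  Midtown at 60 (w=20) → Blue
  Northgate at 93 (w=30) → Blue
  Hillcrest at 100 (w=90) → Blue
Red captures 58; Blue captures 202.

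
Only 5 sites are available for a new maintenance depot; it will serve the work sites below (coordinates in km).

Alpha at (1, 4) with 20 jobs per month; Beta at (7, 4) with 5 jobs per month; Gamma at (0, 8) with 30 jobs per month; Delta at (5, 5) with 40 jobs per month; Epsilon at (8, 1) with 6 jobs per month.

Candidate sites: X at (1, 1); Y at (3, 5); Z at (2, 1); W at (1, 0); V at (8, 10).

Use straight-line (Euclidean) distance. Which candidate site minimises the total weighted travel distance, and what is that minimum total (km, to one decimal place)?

Y, total 311.0 km

Total weighted distance at each candidate:
  X (1, 1): total = 573.9
  Y (3, 5): total = 311.0
  Z (2, 1): total = 546.8
  W (1, 0): total = 656.5
  V (8, 10): total = 749.4
Minimum is at Y with total 311.0 km.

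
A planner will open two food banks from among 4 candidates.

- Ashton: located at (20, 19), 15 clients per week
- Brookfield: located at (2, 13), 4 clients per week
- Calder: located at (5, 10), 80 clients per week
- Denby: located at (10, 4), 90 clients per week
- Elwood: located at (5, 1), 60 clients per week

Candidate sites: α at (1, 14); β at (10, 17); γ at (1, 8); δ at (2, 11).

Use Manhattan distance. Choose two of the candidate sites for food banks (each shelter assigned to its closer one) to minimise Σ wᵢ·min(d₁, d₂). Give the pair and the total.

Evaluate every pair (each demand assigned to the nearer of the two):
  {β, δ}: total = 2458
  {β, γ}: total = 2514
  {γ, δ}: total = 2548
  {α, γ}: total = 2678
  {α, δ}: total = 2818
  {α, β}: total = 3018
Best pair: {β, δ} with total 2458.

{β, δ}, total 2458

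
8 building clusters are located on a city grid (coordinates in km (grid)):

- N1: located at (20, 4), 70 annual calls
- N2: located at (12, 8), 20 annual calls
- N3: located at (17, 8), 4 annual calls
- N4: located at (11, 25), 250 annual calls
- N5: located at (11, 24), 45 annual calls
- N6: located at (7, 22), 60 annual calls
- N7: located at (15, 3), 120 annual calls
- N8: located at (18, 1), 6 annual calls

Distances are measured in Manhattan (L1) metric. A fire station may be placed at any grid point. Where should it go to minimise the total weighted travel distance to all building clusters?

Manhattan distance separates: Σwᵢ(|x−xᵢ|+|y−yᵢ|) = Σwᵢ|x−xᵢ| + Σwᵢ|y−yᵢ|, so x and y are optimised independently as 1-D weighted medians.
Total weight W = 575; half = 287.5.
x-coordinate, sorted with cumulative weight:
  x=7 (N6, w=60) cum 60
  x=11 (N4, w=250) cum 310  ← median
  x=11 (N5, w=45) cum 355
  x=12 (N2, w=20) cum 375
  x=15 (N7, w=120) cum 495
  x=17 (N3, w=4) cum 499
  x=18 (N8, w=6) cum 505
  x=20 (N1, w=70) cum 575
⇒ x* = 11
y-coordinate, sorted with cumulative weight:
  y=1 (N8, w=6) cum 6
  y=3 (N7, w=120) cum 126
  y=4 (N1, w=70) cum 196
  y=8 (N2, w=20) cum 216
  y=8 (N3, w=4) cum 220
  y=22 (N6, w=60) cum 280
  y=24 (N5, w=45) cum 325  ← median
  y=25 (N4, w=250) cum 575
⇒ y* = 24

(11, 24)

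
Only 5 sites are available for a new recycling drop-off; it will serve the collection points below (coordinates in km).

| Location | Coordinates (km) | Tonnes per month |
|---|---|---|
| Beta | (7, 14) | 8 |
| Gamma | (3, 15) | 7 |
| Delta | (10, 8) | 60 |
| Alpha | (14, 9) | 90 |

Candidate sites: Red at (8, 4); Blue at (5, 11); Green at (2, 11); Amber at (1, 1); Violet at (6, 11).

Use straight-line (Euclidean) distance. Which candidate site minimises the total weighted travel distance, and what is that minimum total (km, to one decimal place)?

Violet, total 1102.5 km

Total weighted distance at each candidate:
  Red (8, 4): total = 1136.2
  Blue (5, 11): total = 1239.8
  Green (2, 11): total = 1683.0
  Amber (1, 1): total = 2271.4
  Violet (6, 11): total = 1102.5
Minimum is at Violet with total 1102.5 km.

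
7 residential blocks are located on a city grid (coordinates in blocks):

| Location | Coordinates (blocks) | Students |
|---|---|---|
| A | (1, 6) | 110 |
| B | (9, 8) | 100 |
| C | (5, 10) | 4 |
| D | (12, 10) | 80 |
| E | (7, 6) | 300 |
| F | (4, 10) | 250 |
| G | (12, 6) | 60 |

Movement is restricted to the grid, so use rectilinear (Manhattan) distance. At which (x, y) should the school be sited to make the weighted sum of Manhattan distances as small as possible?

(7, 6)

Manhattan distance separates: Σwᵢ(|x−xᵢ|+|y−yᵢ|) = Σwᵢ|x−xᵢ| + Σwᵢ|y−yᵢ|, so x and y are optimised independently as 1-D weighted medians.
Total weight W = 904; half = 452.
x-coordinate, sorted with cumulative weight:
  x=1 (A, w=110) cum 110
  x=4 (F, w=250) cum 360
  x=5 (C, w=4) cum 364
  x=7 (E, w=300) cum 664  ← median
  x=9 (B, w=100) cum 764
  x=12 (D, w=80) cum 844
  x=12 (G, w=60) cum 904
⇒ x* = 7
y-coordinate, sorted with cumulative weight:
  y=6 (A, w=110) cum 110
  y=6 (E, w=300) cum 410
  y=6 (G, w=60) cum 470  ← median
  y=8 (B, w=100) cum 570
  y=10 (C, w=4) cum 574
  y=10 (D, w=80) cum 654
  y=10 (F, w=250) cum 904
⇒ y* = 6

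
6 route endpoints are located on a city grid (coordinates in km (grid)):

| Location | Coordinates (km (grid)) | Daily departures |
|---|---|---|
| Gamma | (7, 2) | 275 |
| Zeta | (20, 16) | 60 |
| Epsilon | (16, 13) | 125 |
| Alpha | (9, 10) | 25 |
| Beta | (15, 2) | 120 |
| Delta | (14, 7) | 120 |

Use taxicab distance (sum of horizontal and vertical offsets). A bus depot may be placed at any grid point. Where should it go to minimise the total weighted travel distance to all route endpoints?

Manhattan distance separates: Σwᵢ(|x−xᵢ|+|y−yᵢ|) = Σwᵢ|x−xᵢ| + Σwᵢ|y−yᵢ|, so x and y are optimised independently as 1-D weighted medians.
Total weight W = 725; half = 362.5.
x-coordinate, sorted with cumulative weight:
  x=7 (Gamma, w=275) cum 275
  x=9 (Alpha, w=25) cum 300
  x=14 (Delta, w=120) cum 420  ← median
  x=15 (Beta, w=120) cum 540
  x=16 (Epsilon, w=125) cum 665
  x=20 (Zeta, w=60) cum 725
⇒ x* = 14
y-coordinate, sorted with cumulative weight:
  y=2 (Gamma, w=275) cum 275
  y=2 (Beta, w=120) cum 395  ← median
  y=7 (Delta, w=120) cum 515
  y=10 (Alpha, w=25) cum 540
  y=13 (Epsilon, w=125) cum 665
  y=16 (Zeta, w=60) cum 725
⇒ y* = 2

(14, 2)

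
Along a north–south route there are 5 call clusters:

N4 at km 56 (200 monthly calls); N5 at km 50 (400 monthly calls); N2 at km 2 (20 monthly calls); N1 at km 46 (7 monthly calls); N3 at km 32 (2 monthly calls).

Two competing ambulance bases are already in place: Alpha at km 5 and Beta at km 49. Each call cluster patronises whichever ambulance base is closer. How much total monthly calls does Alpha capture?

20

The indifferent point is the midpoint (5+49)/2 = 27; call clusters left of it (closer to Alpha at 5) go to Alpha, those right go to Beta.
  N2 at 2 (w=20) → Alpha
  N3 at 32 (w=2) → Beta
  N1 at 46 (w=7) → Beta
  N5 at 50 (w=400) → Beta
  N4 at 56 (w=200) → Beta
Alpha captures 20; Beta captures 609.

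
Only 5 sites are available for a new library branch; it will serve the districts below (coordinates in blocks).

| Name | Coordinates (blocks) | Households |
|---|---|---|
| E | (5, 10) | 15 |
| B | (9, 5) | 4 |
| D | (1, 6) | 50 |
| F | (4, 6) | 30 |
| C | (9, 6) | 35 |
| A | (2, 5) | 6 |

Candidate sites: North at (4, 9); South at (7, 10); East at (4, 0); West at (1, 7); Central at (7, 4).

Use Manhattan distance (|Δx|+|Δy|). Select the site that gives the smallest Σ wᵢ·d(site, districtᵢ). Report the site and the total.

West, total 648 blocks

Total weighted distance at each candidate:
  North (4, 9): total = 772
  South (7, 10): total = 1038
  East (4, 0): total = 1262
  West (1, 7): total = 648
  Central (7, 4): total = 858
Minimum is at West with total 648 blocks.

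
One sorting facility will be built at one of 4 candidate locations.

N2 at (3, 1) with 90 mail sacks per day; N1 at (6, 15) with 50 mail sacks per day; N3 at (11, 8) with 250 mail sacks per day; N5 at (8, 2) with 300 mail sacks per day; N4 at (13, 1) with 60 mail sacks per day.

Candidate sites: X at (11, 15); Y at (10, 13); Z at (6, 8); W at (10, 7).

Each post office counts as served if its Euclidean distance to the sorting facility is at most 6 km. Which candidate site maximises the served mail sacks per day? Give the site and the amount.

Coverage radius r = 6 km; a point is covered iff (Δx)²+(Δy)² ≤ 6² = 36.
  X (11, 15): covers {N1} → 50
  Y (10, 13): covers {N1, N3} → 300
  Z (6, 8): covers {N3} → 250
  W (10, 7): covers {N3, N5} → 550
Maximum coverage at W: 550 mail sacks per day.

W, covering 550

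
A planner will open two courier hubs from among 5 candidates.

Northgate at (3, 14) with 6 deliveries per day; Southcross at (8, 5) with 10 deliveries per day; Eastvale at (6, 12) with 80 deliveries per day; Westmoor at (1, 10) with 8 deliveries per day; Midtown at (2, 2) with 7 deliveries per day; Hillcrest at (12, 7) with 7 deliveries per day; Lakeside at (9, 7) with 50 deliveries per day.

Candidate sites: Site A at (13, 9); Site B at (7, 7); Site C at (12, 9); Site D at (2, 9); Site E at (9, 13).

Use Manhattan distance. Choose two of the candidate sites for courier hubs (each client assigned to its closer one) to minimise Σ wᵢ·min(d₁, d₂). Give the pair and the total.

{Site B, Site E}, total 669

Evaluate every pair (each demand assigned to the nearer of the two):
  {Site B, Site E}: total = 669
  {Site B, Site D}: total = 746
  {Site B, Site C}: total = 832
  {Site A, Site B}: total = 839
  {Site D, Site E}: total = 874
  {Site C, Site E}: total = 913
  {Site A, Site E}: total = 987
  {Site C, Site D}: total = 1005
  {Site A, Site D}: total = 1072
  {Site A, Site C}: total = 1363
Best pair: {Site B, Site E} with total 669.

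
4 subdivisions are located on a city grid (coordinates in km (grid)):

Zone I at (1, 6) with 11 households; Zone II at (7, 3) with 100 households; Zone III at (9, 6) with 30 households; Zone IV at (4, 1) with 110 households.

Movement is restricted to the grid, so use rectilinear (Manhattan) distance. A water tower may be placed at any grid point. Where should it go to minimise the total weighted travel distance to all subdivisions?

Manhattan distance separates: Σwᵢ(|x−xᵢ|+|y−yᵢ|) = Σwᵢ|x−xᵢ| + Σwᵢ|y−yᵢ|, so x and y are optimised independently as 1-D weighted medians.
Total weight W = 251; half = 125.5.
x-coordinate, sorted with cumulative weight:
  x=1 (Zone I, w=11) cum 11
  x=4 (Zone IV, w=110) cum 121
  x=7 (Zone II, w=100) cum 221  ← median
  x=9 (Zone III, w=30) cum 251
⇒ x* = 7
y-coordinate, sorted with cumulative weight:
  y=1 (Zone IV, w=110) cum 110
  y=3 (Zone II, w=100) cum 210  ← median
  y=6 (Zone I, w=11) cum 221
  y=6 (Zone III, w=30) cum 251
⇒ y* = 3

(7, 3)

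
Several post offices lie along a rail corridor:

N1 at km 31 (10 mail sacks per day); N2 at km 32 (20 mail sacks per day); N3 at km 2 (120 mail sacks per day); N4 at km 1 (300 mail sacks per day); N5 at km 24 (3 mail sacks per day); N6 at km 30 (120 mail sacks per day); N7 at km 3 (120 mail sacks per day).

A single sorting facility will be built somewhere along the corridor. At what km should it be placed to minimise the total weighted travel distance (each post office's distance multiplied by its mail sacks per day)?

For a sum of weighted absolute distances on a line, the optimum is the weighted median (not the mean). Total weight W = 693; half-weight = 346.5.
Sort by position and accumulate weight:
  km 1 (N4, w=300) → cum 300
  km 2 (N3, w=120) → cum 420  ≥ 346.5 → median here
  km 3 (N7, w=120) → cum 540
  km 24 (N5, w=3) → cum 543
  km 30 (N6, w=120) → cum 663
  km 31 (N1, w=10) → cum 673
  km 32 (N2, w=20) → cum 693
Optimal location: km 2.

x = 2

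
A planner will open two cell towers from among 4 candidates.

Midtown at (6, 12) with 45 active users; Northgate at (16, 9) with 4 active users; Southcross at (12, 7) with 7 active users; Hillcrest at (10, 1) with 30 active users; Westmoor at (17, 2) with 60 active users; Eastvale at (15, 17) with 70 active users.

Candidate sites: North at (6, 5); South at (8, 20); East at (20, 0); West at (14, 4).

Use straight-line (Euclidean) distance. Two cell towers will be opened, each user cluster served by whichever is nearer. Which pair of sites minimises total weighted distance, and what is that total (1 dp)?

{South, West}, total 1317.3

Evaluate every pair (each demand assigned to the nearer of the two):
  {South, West}: total = 1317.3
  {South, East}: total = 1535.8
  {North, West}: total = 1640.8
  {North, South}: total = 1789.3
  {North, East}: total = 1834.7
  {East, West}: total = 1834.9
Best pair: {South, West} with total 1317.3.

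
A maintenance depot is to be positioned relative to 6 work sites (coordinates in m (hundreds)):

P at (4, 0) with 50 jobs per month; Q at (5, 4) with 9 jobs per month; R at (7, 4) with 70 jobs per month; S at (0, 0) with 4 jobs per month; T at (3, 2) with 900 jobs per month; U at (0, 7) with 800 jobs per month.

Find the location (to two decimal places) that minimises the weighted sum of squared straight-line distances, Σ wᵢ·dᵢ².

(1.87, 4.21)

The minimiser of Σwᵢ‖p−pᵢ‖² is the weighted centroid p* = (Σwᵢpᵢ)/(Σwᵢ).
Σwᵢ = 1833.
Σwᵢxᵢ = 50·4 + 9·5 + 70·7 + 4·0 + 900·3 + 800·0 = 3435.
Σwᵢyᵢ = 50·0 + 9·4 + 70·4 + 4·0 + 900·2 + 800·7 = 7716.
x* = 3435/1833 = 1.87, y* = 7716/1833 = 4.21.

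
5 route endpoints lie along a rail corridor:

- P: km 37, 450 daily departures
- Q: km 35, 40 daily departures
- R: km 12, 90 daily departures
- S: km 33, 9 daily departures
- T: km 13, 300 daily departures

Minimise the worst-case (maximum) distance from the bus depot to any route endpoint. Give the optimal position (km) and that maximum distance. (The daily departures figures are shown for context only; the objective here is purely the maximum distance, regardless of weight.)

The 1-center on a line is the midpoint of the two extreme points: leftmost at 12, rightmost at 37.
Optimal location = (12 + 37)/2 = 24.5; maximum distance = (37 − 12)/2 = 12.5.

location 24.5, max distance 12.5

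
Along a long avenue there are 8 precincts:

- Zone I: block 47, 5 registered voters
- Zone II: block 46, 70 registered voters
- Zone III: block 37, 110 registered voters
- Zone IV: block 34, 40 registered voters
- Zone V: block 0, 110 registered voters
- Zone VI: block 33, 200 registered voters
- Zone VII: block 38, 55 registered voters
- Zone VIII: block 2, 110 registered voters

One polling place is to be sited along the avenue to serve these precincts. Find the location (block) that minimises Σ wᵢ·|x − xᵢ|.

For a sum of weighted absolute distances on a line, the optimum is the weighted median (not the mean). Total weight W = 700; half-weight = 350.
Sort by position and accumulate weight:
  block 0 (Zone V, w=110) → cum 110
  block 2 (Zone VIII, w=110) → cum 220
  block 33 (Zone VI, w=200) → cum 420  ≥ 350 → median here
  block 34 (Zone IV, w=40) → cum 460
  block 37 (Zone III, w=110) → cum 570
  block 38 (Zone VII, w=55) → cum 625
  block 46 (Zone II, w=70) → cum 695
  block 47 (Zone I, w=5) → cum 700
Optimal location: block 33.

x = 33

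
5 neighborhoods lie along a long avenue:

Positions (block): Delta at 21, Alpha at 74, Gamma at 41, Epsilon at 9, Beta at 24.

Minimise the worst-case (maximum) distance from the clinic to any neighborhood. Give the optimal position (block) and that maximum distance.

location 41.5, max distance 32.5

The 1-center on a line is the midpoint of the two extreme points: leftmost at 9, rightmost at 74.
Optimal location = (9 + 74)/2 = 41.5; maximum distance = (74 − 9)/2 = 32.5.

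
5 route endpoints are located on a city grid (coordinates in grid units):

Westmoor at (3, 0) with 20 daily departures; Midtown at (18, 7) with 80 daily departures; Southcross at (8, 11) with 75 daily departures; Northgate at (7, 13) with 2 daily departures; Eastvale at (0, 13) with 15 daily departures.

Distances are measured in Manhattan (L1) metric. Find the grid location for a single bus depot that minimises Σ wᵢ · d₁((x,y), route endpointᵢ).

Manhattan distance separates: Σwᵢ(|x−xᵢ|+|y−yᵢ|) = Σwᵢ|x−xᵢ| + Σwᵢ|y−yᵢ|, so x and y are optimised independently as 1-D weighted medians.
Total weight W = 192; half = 96.
x-coordinate, sorted with cumulative weight:
  x=0 (Eastvale, w=15) cum 15
  x=3 (Westmoor, w=20) cum 35
  x=7 (Northgate, w=2) cum 37
  x=8 (Southcross, w=75) cum 112  ← median
  x=18 (Midtown, w=80) cum 192
⇒ x* = 8
y-coordinate, sorted with cumulative weight:
  y=0 (Westmoor, w=20) cum 20
  y=7 (Midtown, w=80) cum 100  ← median
  y=11 (Southcross, w=75) cum 175
  y=13 (Northgate, w=2) cum 177
  y=13 (Eastvale, w=15) cum 192
⇒ y* = 7

(8, 7)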